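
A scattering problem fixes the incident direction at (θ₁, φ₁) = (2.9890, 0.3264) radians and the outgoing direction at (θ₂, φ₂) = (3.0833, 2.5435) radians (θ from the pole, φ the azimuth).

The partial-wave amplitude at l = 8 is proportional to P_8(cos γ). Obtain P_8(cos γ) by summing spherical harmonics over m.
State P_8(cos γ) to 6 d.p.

Summing Y*_{l m}(θ₁,φ₁)·Y_{l m}(θ₂,φ₂) over m ∈ [−8, 8]; prefactor 4π/(2·8+1) = 0.739198:
  m=-8: Y*=(-0.000000, 0.000000)  Y=(0.000000, -0.000000)  product (0.000000, 0.000000)
  m=-7: Y*=(0.000003, -0.000003)  Y=(-0.000000, -0.000000)  product (-0.000000, -0.000000)
  m=-6: Y*=(-0.000024, 0.000059)  Y=(-0.000000, -0.000000)  product (0.000000, -0.000000)
  m=-5: Y*=(0.000046, -0.000759)  Y=(-0.000006, 0.000001)  product (0.000000, 0.000000)
  m=-4: Y*=(0.001781, 0.006558)  Y=(-0.000113, 0.000105)  product (-0.000001, -0.000001)
  m=-3: Y*=(-0.025057, -0.037295)  Y=(-0.000605, 0.002661)  product (0.000114, -0.000044)
  m=-2: Y*=(0.166260, 0.127128)  Y=(0.012581, 0.031998)  product (-0.001976, 0.006919)
  m=-1: Y*=(-0.574968, -0.194631)  Y=(0.230589, 0.157110)  product (-0.102003, -0.135213)
  m=+0: Y*=(0.723974, -0.000000)  Y=(1.093036, 0.000000)  product (0.791330, 0.000000)
  m=+1: Y*=(0.574968, -0.194631)  Y=(-0.230589, 0.157110)  product (-0.102003, 0.135213)
  m=+2: Y*=(0.166260, -0.127128)  Y=(0.012581, -0.031998)  product (-0.001976, -0.006919)
  m=+3: Y*=(0.025057, -0.037295)  Y=(0.000605, 0.002661)  product (0.000114, 0.000044)
  m=+4: Y*=(0.001781, -0.006558)  Y=(-0.000113, -0.000105)  product (-0.000001, 0.000001)
  m=+5: Y*=(-0.000046, -0.000759)  Y=(0.000006, 0.000001)  product (0.000000, -0.000000)
  m=+6: Y*=(-0.000024, -0.000059)  Y=(-0.000000, 0.000000)  product (0.000000, 0.000000)
  m=+7: Y*=(-0.000003, -0.000003)  Y=(0.000000, -0.000000)  product (-0.000000, 0.000000)
  m=+8: Y*=(-0.000000, -0.000000)  Y=(0.000000, 0.000000)  product (0.000000, -0.000000)
Σ over m = (0.583599, 0.000000); ×(4π/17) → (0.431395, 0.000000). Real part: 0.431395

0.431395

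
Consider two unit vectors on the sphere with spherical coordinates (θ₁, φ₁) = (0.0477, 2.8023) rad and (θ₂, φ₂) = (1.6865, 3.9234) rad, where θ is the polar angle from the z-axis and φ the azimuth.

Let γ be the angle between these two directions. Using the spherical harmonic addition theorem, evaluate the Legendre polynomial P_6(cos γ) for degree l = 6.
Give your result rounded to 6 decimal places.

Summing Y*_{l m}(θ₁,φ₁)·Y_{l m}(θ₂,φ₂) over m ∈ [−6, 6]; prefactor 4π/(2·6+1) = 0.966644:
  m=-6: -0.000000-0.000000i × -0.009997+0.463917i = +0.000000-0.000000i  (running Σ = +0.000000-0.000000i)
  m=-5: +0.000000+0.000000i × -0.134452+0.129709i = -0.000000-0.000000i  (running Σ = -0.000000-0.000000i)
  m=-4: +0.000004-0.000018i × +0.296383+0.004257i = +0.000001-0.000005i  (running Σ = +0.000001-0.000005i)
  m=-3: -0.000295+0.000479i × +0.147094+0.150298i = -0.000115+0.000026i  (running Σ = -0.000114+0.000021i)
  m=-2: +0.009160-0.007386i × +0.001768-0.246139i = -0.001802-0.002268i  (running Σ = -0.001916-0.002247i)
  m=-1: -0.146511+0.051710i × +0.154419-0.153314i = -0.014696+0.030447i  (running Σ = -0.016612+0.028200i)
  m=0: +0.992950-0.000000i × -0.232409+0.000000i = -0.230770+0.000000i  (running Σ = -0.247383+0.028200i)
  m=1: +0.146511+0.051710i × -0.154419-0.153314i = -0.014696-0.030447i  (running Σ = -0.262079-0.002247i)
  m=2: +0.009160+0.007386i × +0.001768+0.246139i = -0.001802+0.002268i  (running Σ = -0.263881+0.000021i)
  m=3: +0.000295+0.000479i × -0.147094+0.150298i = -0.000115-0.000026i  (running Σ = -0.263996-0.000005i)
  m=4: +0.000004+0.000018i × +0.296383-0.004257i = +0.000001+0.000005i  (running Σ = -0.263995-0.000000i)
  m=5: -0.000000+0.000000i × +0.134452+0.129709i = -0.000000+0.000000i  (running Σ = -0.263995-0.000000i)
  m=6: -0.000000+0.000000i × -0.009997-0.463917i = +0.000000+0.000000i  (running Σ = -0.263995+0.000000i)
Accumulated sum -0.263995+0.000000i; after 4π/(2l+1) scaling, -0.255189+0.000000i ⇒ P_6 = -0.255189

-0.255189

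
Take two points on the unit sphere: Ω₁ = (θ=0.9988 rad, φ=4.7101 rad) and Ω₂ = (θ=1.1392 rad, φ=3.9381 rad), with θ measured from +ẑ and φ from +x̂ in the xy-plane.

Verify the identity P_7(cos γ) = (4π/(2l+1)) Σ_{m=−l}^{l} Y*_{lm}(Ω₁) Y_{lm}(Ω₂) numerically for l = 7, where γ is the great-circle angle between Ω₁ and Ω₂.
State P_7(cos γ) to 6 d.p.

-0.132416

Expand P_7 via completeness: Σ_{m} conj(Y_{7,m}) at Ω₁ times Y_{7,m} at Ω₂ —
  term(m=-7) = 0.02417 - 0.02918j   from Y*(Ω₁)=0.00238 + 0.14855j, Y(Ω₂)=-0.19380 - 0.16578j
  term(m=-6) = -0.01263 - 0.15678j   from Y*(Ω₁)=-0.35785 + 0.00491j, Y(Ω₂)=0.02927 + 0.43852j
  term(m=-5) = -0.09432 - 0.08246j   from Y*(Ω₁)=-0.00496 - 0.43317j, Y(Ω₂)=0.19283 - 0.21554j
  term(m=-4) = 0.02431 - 0.00130j   from Y*(Ω₁)=0.16067 - 0.00147j, Y(Ω₂)=0.15136 - 0.00673j
  term(m=-3) = -0.06262 + 0.06787j   from Y*(Ω₁)=-0.00183 - 0.26708j, Y(Ω₂)=-0.25249 - 0.23620j
  term(m=-2) = -0.00006 - 0.00208j   from Y*(Ω₁)=0.29663 - 0.00136j, Y(Ω₂)=-0.00016 - 0.00701j
  term(m=-1) = 0.03668 + 0.03571j   from Y*(Ω₁)=-0.00035 - 0.15306j, Y(Ω₂)=-0.23385 + 0.23911j
  term(m=+0) = 0.01089 + 0.00000j   from Y*(Ω₁)=0.31762 + 0.00000j, Y(Ω₂)=0.03428 + 0.00000j
  term(m=+1) = 0.03668 - 0.03571j   from Y*(Ω₁)=0.00035 - 0.15306j, Y(Ω₂)=0.23385 + 0.23911j
  term(m=+2) = -0.00006 + 0.00208j   from Y*(Ω₁)=0.29663 + 0.00136j, Y(Ω₂)=-0.00016 + 0.00701j
  term(m=+3) = -0.06262 - 0.06787j   from Y*(Ω₁)=0.00183 - 0.26708j, Y(Ω₂)=0.25249 - 0.23620j
  term(m=+4) = 0.02431 + 0.00130j   from Y*(Ω₁)=0.16067 + 0.00147j, Y(Ω₂)=0.15136 + 0.00673j
  term(m=+5) = -0.09432 + 0.08246j   from Y*(Ω₁)=0.00496 - 0.43317j, Y(Ω₂)=-0.19283 - 0.21554j
  term(m=+6) = -0.01263 + 0.15678j   from Y*(Ω₁)=-0.35785 - 0.00491j, Y(Ω₂)=0.02927 - 0.43852j
  term(m=+7) = 0.02417 + 0.02918j   from Y*(Ω₁)=-0.00238 + 0.14855j, Y(Ω₂)=0.19380 - 0.16578j
Accumulated sum -0.15806 + 0.00000j; after 4π/(2l+1) scaling, -0.13242 + 0.00000j ⇒ P_7 = -0.132416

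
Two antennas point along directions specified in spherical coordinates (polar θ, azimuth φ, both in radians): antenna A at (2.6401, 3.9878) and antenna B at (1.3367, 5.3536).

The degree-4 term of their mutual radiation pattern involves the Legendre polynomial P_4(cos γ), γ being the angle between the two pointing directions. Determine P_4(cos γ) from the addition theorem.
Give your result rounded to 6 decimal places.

0.331689

Addition theorem: P_4(cos γ) = (4π/9) Σ_m Y*_{lm}(Ω₁) Y_{lm}(Ω₂), m = −4…4:
  term(m=-4) = +0.006389+0.006847i   from Y*(Ω₁)=-0.022940-0.005693i, Y(Ω₂)=-0.332103-0.216043i
  term(m=-3) = +0.018800-0.026615i   from Y*(Ω₁)=-0.100435+0.069150i, Y(Ω₂)=-0.250765+0.092343i
  term(m=-2) = +0.061306+0.026645i   from Y*(Ω₁)=-0.041102+0.336291i, Y(Ω₂)=+0.056112-0.189157i
  term(m=-1) = +0.027082-0.130253i   from Y*(Ω₁)=+0.314898+0.355728i, Y(Ω₂)=-0.167506-0.224410i
  term(m=+0) = +0.010403+0.000000i   from Y*(Ω₁)=+0.066127-0.000000i, Y(Ω₂)=+0.157315+0.000000i
  term(m=+1) = +0.027082+0.130253i   from Y*(Ω₁)=-0.314898+0.355728i, Y(Ω₂)=+0.167506-0.224410i
  term(m=+2) = +0.061306-0.026645i   from Y*(Ω₁)=-0.041102-0.336291i, Y(Ω₂)=+0.056112+0.189157i
  term(m=+3) = +0.018800+0.026615i   from Y*(Ω₁)=+0.100435+0.069150i, Y(Ω₂)=+0.250765+0.092343i
  term(m=+4) = +0.006389-0.006847i   from Y*(Ω₁)=-0.022940+0.005693i, Y(Ω₂)=-0.332103+0.216043i
Σ over m = +0.237555+0.000000i; ×(4π/9) → +0.331689+0.000000i. Real part: 0.331689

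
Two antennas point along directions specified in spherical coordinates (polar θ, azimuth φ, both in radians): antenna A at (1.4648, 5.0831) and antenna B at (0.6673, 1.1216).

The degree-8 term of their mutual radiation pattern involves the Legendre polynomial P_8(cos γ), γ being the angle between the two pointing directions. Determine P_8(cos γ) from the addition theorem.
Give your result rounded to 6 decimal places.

Addition theorem: P_8(cos γ) = (4π/17) Σ_m Y*_{lm}(Ω₁) Y_{lm}(Ω₂), m = −8…8:
  [-8]  conj(Y_{8,-8})(Ω₁) = -0.485133+0.086228i ; Y_{8,-8}(Ω₂) = -0.009977-0.004844i ; Δ = +0.005258+0.001490i
  [-7]  conj(Y_{8,-7})(Ω₁) = -0.109001-0.179143i ; Y_{8,-7}(Ω₂) = +0.000157-0.056306i ; Δ = -0.010104+0.006109i
  [-6]  conj(Y_{8,-6})(Ω₁) = -0.184096+0.240430i ; Y_{8,-6}(Ω₂) = +0.157464-0.075369i ; Δ = -0.010868+0.051734i
  [-5]  conj(Y_{8,-5})(Ω₁) = -0.227478-0.066092i ; Y_{8,-5}(Ω₂) = +0.283112+0.226696i ; Δ = -0.049419-0.070280i
  [-4]  conj(Y_{8,-4})(Ω₁) = +0.020835+0.236278i ; Y_{8,-4}(Ω₂) = -0.107887+0.469245i ; Δ = -0.113120-0.015715i
  [-3]  conj(Y_{8,-3})(Ω₁) = -0.221105+0.109178i ; Y_{8,-3}(Ω₂) = -0.286243+0.064974i ; Δ = +0.056196-0.045618i
  [-2]  conj(Y_{8,-2})(Ω₁) = +0.152502+0.139646i ; Y_{8,-2}(Ω₂) = +0.114564+0.143894i ; Δ = -0.002623+0.037943i
  [-1]  conj(Y_{8,-1})(Ω₁) = -0.090555+0.232981i ; Y_{8,-1}(Ω₂) = -0.172232+0.357280i ; Δ = -0.067643-0.072480i
  [+0]  conj(Y_{8,0})(Ω₁) = +0.197620-0.000000i ; Y_{8,0}(Ω₂) = +0.062701+0.000000i ; Δ = +0.012391+0.000000i
  [+1]  conj(Y_{8,1})(Ω₁) = +0.090555+0.232981i ; Y_{8,1}(Ω₂) = +0.172232+0.357280i ; Δ = -0.067643+0.072480i
  [+2]  conj(Y_{8,2})(Ω₁) = +0.152502-0.139646i ; Y_{8,2}(Ω₂) = +0.114564-0.143894i ; Δ = -0.002623-0.037943i
  [+3]  conj(Y_{8,3})(Ω₁) = +0.221105+0.109178i ; Y_{8,3}(Ω₂) = +0.286243+0.064974i ; Δ = +0.056196+0.045618i
  [+4]  conj(Y_{8,4})(Ω₁) = +0.020835-0.236278i ; Y_{8,4}(Ω₂) = -0.107887-0.469245i ; Δ = -0.113120+0.015715i
  [+5]  conj(Y_{8,5})(Ω₁) = +0.227478-0.066092i ; Y_{8,5}(Ω₂) = -0.283112+0.226696i ; Δ = -0.049419+0.070280i
  [+6]  conj(Y_{8,6})(Ω₁) = -0.184096-0.240430i ; Y_{8,6}(Ω₂) = +0.157464+0.075369i ; Δ = -0.010868-0.051734i
  [+7]  conj(Y_{8,7})(Ω₁) = +0.109001-0.179143i ; Y_{8,7}(Ω₂) = -0.000157-0.056306i ; Δ = -0.010104-0.006109i
  [+8]  conj(Y_{8,8})(Ω₁) = -0.485133-0.086228i ; Y_{8,8}(Ω₂) = -0.009977+0.004844i ; Δ = +0.005258-0.001490i
Σ over m = -0.372254+0.000000i; ×(4π/17) → -0.275170+0.000000i. Real part: -0.275170

-0.275170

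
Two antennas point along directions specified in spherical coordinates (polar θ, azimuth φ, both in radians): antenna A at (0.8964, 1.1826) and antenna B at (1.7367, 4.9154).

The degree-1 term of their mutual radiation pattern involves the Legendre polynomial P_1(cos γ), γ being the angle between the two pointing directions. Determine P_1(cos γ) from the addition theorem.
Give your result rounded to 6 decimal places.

Summing Y*_{l m}(θ₁,φ₁)·Y_{l m}(θ₂,φ₂) over m ∈ [−1, 1]; prefactor 4π/(2·1+1) = 4.188790:
  [-1]  conj(Y_{1,-1})(Ω₁) = 0.10215 + 0.24978j ; Y_{1,-1}(Ω₂) = 0.06870 + 0.33375j ; Δ = -0.07635 + 0.05125j
  [+0]  conj(Y_{1,0})(Ω₁) = 0.30510 + 0.00000j ; Y_{1,0}(Ω₂) = -0.08069 + 0.00000j ; Δ = -0.02462 + 0.00000j
  [+1]  conj(Y_{1,1})(Ω₁) = -0.10215 + 0.24978j ; Y_{1,1}(Ω₂) = -0.06870 + 0.33375j ; Δ = -0.07635 - 0.05125j
Accumulated sum -0.17731 + 0.00000j; after 4π/(2l+1) scaling, -0.74273 + 0.00000j ⇒ P_1 = -0.742725

-0.742725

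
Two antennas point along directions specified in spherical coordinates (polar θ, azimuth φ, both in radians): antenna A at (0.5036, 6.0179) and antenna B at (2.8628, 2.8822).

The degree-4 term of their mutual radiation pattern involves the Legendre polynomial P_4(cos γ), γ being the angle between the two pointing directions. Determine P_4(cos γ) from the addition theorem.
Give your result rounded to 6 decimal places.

Summing Y*_{l m}(θ₁,φ₁)·Y_{l m}(θ₂,φ₂) over m ∈ [−4, 4]; prefactor 4π/(2·4+1) = 1.396263:
  term(m=-4) = +0.000061-0.000001i   from Y*(Ω₁)=+0.011710-0.020951i, Y(Ω₂)=+0.001290+0.002186i
  term(m=-3) = +0.003089-0.000055i   from Y*(Ω₁)=+0.086204-0.088026i, Y(Ω₂)=+0.017861+0.017605i
  term(m=-2) = +0.047172-0.000556i   from Y*(Ω₁)=+0.293629-0.172267i, Y(Ω₂)=+0.120342+0.068709i
  term(m=-1) = +0.205798-0.001213i   from Y*(Ω₁)=+0.457288-0.124240i, Y(Ω₂)=+0.419775+0.111396i
  term(m=+0) = +0.033730+0.000000i   from Y*(Ω₁)=+0.061656-0.000000i, Y(Ω₂)=+0.547064+0.000000i
  term(m=+1) = +0.205798+0.001213i   from Y*(Ω₁)=-0.457288-0.124240i, Y(Ω₂)=-0.419775+0.111396i
  term(m=+2) = +0.047172+0.000556i   from Y*(Ω₁)=+0.293629+0.172267i, Y(Ω₂)=+0.120342-0.068709i
  term(m=+3) = +0.003089+0.000055i   from Y*(Ω₁)=-0.086204-0.088026i, Y(Ω₂)=-0.017861+0.017605i
  term(m=+4) = +0.000061+0.000001i   from Y*(Ω₁)=+0.011710+0.020951i, Y(Ω₂)=+0.001290-0.002186i
Total Σ_m = +0.545971+0.000000i. Multiply by 1.396263: +0.762320+0.000000i. P_4(cos γ) = 0.762320

0.762320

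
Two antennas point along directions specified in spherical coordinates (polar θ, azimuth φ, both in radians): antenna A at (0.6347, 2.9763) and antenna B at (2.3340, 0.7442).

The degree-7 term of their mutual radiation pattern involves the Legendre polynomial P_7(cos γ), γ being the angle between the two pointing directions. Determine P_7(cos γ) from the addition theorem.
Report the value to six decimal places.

0.311610

Addition theorem: P_7(cos γ) = (4π/15) Σ_m Y*_{lm}(Ω₁) Y_{lm}(Ω₂), m = −7…7:
  [-7]  conj(Y_{7,-7})(Ω₁) = -0.00518 + 0.01180j ; Y_{7,-7}(Ω₂) = 0.02453 + 0.04523j ; Δ = -0.00066 + 0.00006j
  [-6]  conj(Y_{7,-6})(Ω₁) = 0.03583 - 0.05480j ; Y_{7,-6}(Ω₂) = 0.04506 - 0.17855j ; Δ = -0.00817 - 0.00887j
  [-5]  conj(Y_{7,-5})(Ω₁) = -0.13536 + 0.14696j ; Y_{7,-5}(Ω₂) = -0.31530 + 0.20631j ; Δ = 0.01236 - 0.07426j
  [-4]  conj(Y_{7,-4})(Ω₁) = 0.31301 - 0.24352j ; Y_{7,-4}(Ω₂) = 0.43821 + 0.07288j ; Δ = 0.15491 - 0.08390j
  [-3]  conj(Y_{7,-3})(Ω₁) = -0.41237 + 0.22308j ; Y_{7,-3}(Ω₂) = -0.10549 - 0.13542j ; Δ = 0.07371 + 0.03231j
  [-2]  conj(Y_{7,-2})(Ω₁) = 0.15914 - 0.05461j ; Y_{7,-2}(Ω₂) = 0.02283 - 0.27645j ; Δ = -0.01146 - 0.04524j
  [-1]  conj(Y_{7,-1})(Ω₁) = 0.32232 - 0.05377j ; Y_{7,-1}(Ω₂) = -0.22776 + 0.20973j ; Δ = -0.06214 + 0.07985j
  [+0]  conj(Y_{7,0})(Ω₁) = -0.28382 + 0.00000j ; Y_{7,0}(Ω₂) = -0.19324 + 0.00000j ; Δ = 0.05485 + 0.00000j
  [+1]  conj(Y_{7,1})(Ω₁) = -0.32232 - 0.05377j ; Y_{7,1}(Ω₂) = 0.22776 + 0.20973j ; Δ = -0.06214 - 0.07985j
  [+2]  conj(Y_{7,2})(Ω₁) = 0.15914 + 0.05461j ; Y_{7,2}(Ω₂) = 0.02283 + 0.27645j ; Δ = -0.01146 + 0.04524j
  [+3]  conj(Y_{7,3})(Ω₁) = 0.41237 + 0.22308j ; Y_{7,3}(Ω₂) = 0.10549 - 0.13542j ; Δ = 0.07371 - 0.03231j
  [+4]  conj(Y_{7,4})(Ω₁) = 0.31301 + 0.24352j ; Y_{7,4}(Ω₂) = 0.43821 - 0.07288j ; Δ = 0.15491 + 0.08390j
  [+5]  conj(Y_{7,5})(Ω₁) = 0.13536 + 0.14696j ; Y_{7,5}(Ω₂) = 0.31530 + 0.20631j ; Δ = 0.01236 + 0.07426j
  [+6]  conj(Y_{7,6})(Ω₁) = 0.03583 + 0.05480j ; Y_{7,6}(Ω₂) = 0.04506 + 0.17855j ; Δ = -0.00817 + 0.00887j
  [+7]  conj(Y_{7,7})(Ω₁) = 0.00518 + 0.01180j ; Y_{7,7}(Ω₂) = -0.02453 + 0.04523j ; Δ = -0.00066 - 0.00006j
Accumulated sum 0.37196 - 0.00000j; after 4π/(2l+1) scaling, 0.31161 - 0.00000j ⇒ P_7 = 0.311610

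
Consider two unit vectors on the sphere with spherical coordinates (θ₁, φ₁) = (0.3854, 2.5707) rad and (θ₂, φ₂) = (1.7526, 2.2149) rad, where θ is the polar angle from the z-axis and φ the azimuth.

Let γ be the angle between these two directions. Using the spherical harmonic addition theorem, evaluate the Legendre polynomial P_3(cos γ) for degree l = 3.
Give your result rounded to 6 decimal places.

-0.254206

Addition theorem: P_3(cos γ) = (4π/7) Σ_m Y*_{lm}(Ω₁) Y_{lm}(Ω₂), m = −3…3:
  m=-3: Y*=0.00313 + 0.02194j  Y=0.37128 - 0.14039j  product 0.00424 + 0.00771j
  m=-2: Y*=0.05567 - 0.12171j  Y=0.04984 - 0.17165j  product -0.01812 - 0.01562j
  m=-1: Y*=-0.33667 + 0.21622j  Y=0.15967 + 0.21262j  product -0.09973 - 0.03706j
  m=+0: Y*=0.44726 + 0.00000j  Y=0.19139 + 0.00000j  product 0.08560 + 0.00000j
  m=+1: Y*=0.33667 + 0.21622j  Y=-0.15967 + 0.21262j  product -0.09973 + 0.03706j
  m=+2: Y*=0.05567 + 0.12171j  Y=0.04984 + 0.17165j  product -0.01812 + 0.01562j
  m=+3: Y*=-0.00313 + 0.02194j  Y=-0.37128 - 0.14039j  product 0.00424 - 0.00771j
Total Σ_m = -0.14160 + 0.00000j. Multiply by 1.795196: -0.25421 + 0.00000j. P_3(cos γ) = -0.254206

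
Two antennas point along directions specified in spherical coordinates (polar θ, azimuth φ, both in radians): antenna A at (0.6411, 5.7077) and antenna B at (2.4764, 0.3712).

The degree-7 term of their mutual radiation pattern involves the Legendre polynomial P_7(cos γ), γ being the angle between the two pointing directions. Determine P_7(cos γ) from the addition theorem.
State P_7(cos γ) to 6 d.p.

-0.022638

Summing Y*_{l m}(θ₁,φ₁)·Y_{l m}(θ₂,φ₂) over m ∈ [−7, 7]; prefactor 4π/(2·7+1) = 0.837758:
  m=-7: -0.00865 + 0.01061j × -0.01461 - 0.00882j = 0.00022 - 0.00008j  (running Σ = 0.00022 - 0.00008j)
  m=-6: -0.06533 + 0.02102j × 0.04967 + 0.06447j = -0.00460 - 0.00317j  (running Σ = -0.00438 - 0.00325j)
  m=-5: -0.19921 - 0.05388j × -0.06517 - 0.22227j = 0.00101 + 0.04779j  (running Σ = -0.00337 + 0.04455j)
  m=-4: -0.26882 - 0.29969j × -0.03633 + 0.42140j = 0.13605 - 0.10239j  (running Σ = 0.13268 - 0.05785j)
  m=-3: -0.07193 - 0.45835j × 0.19456 - 0.39548j = -0.19527 - 0.06073j  (running Σ = -0.06259 - 0.11858j)
  m=-2: 0.06109 - 0.13687j × -0.05893 + 0.05407j = 0.00380 + 0.01137j  (running Σ = -0.05879 - 0.10721j)
  m=-1: -0.28282 + 0.18347j × -0.34351 + 0.13371j = 0.07262 - 0.10084j  (running Σ = 0.01383 - 0.20805j)
  m=0: -0.26792 + 0.00000j × 0.20412 + 0.00000j = -0.05469 + 0.00000j  (running Σ = -0.04086 - 0.20805j)
  m=1: 0.28282 + 0.18347j × 0.34351 + 0.13371j = 0.07262 + 0.10084j  (running Σ = 0.03176 - 0.10721j)
  m=2: 0.06109 + 0.13687j × -0.05893 - 0.05407j = 0.00380 - 0.01137j  (running Σ = 0.03556 - 0.11858j)
  m=3: 0.07193 - 0.45835j × -0.19456 - 0.39548j = -0.19527 + 0.06073j  (running Σ = -0.15970 - 0.05785j)
  m=4: -0.26882 + 0.29969j × -0.03633 - 0.42140j = 0.13605 + 0.10239j  (running Σ = -0.02365 + 0.04455j)
  m=5: 0.19921 - 0.05388j × 0.06517 - 0.22227j = 0.00101 - 0.04779j  (running Σ = -0.02264 - 0.00325j)
  m=6: -0.06533 - 0.02102j × 0.04967 - 0.06447j = -0.00460 + 0.00317j  (running Σ = -0.02724 - 0.00008j)
  m=7: 0.00865 + 0.01061j × 0.01461 - 0.00882j = 0.00022 + 0.00008j  (running Σ = -0.02702 + 0.00000j)
Σ over m = -0.02702 + 0.00000j; ×(4π/15) → -0.02264 + 0.00000j. Real part: -0.022638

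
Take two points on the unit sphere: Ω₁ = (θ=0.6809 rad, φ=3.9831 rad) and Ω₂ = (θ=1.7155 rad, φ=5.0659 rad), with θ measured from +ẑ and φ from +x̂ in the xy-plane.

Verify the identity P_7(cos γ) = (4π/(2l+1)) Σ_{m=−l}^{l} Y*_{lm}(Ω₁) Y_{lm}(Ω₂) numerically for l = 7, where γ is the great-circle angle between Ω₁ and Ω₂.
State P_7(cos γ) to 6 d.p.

-0.286959

Term-by-term m-sum for l=7 (normalisation 4π/15 = 0.837758):
  [-7]  conj(Y_{7,-7})(Ω₁) = (-0.018095, 0.007494) ; Y_{7,-7}(Ω₂) = (-0.287412, 0.365011) ; Δ = (0.002465, -0.008759)
  [-6]  conj(Y_{7,-6})(Ω₁) = (0.029880, -0.085378) ; Y_{7,-6}(Ω₂) = (-0.132461, -0.215918) ; Δ = (-0.022393, 0.004858)
  [-5]  conj(Y_{7,-5})(Ω₁) = (0.120142, 0.217404) ; Y_{7,-5}(Ω₂) = (-0.249139, 0.049663) ; Δ = (-0.040729, -0.048197)
  [-4]  conj(Y_{7,-4})(Ω₁) = (-0.423238, -0.096618) ; Y_{7,-4}(Ω₂) = (0.043238, -0.273576) ; Δ = (-0.044733, 0.111610)
  [-3]  conj(Y_{7,-3})(Ω₁) = (0.343840, -0.243953) ; Y_{7,-3}(Ω₂) = (-0.158041, -0.088456) ; Δ = (-0.075920, 0.008140)
  [-2]  conj(Y_{7,-2})(Ω₁) = (-0.003843, 0.034099) ; Y_{7,-2}(Ω₂) = (0.214570, -0.183320) ; Δ = (0.005427, 0.008021)
  [-1]  conj(Y_{7,-1})(Ω₁) = (0.254955, 0.285300) ; Y_{7,-1}(Ω₂) = (-0.052583, -0.142496) ; Δ = (0.027248, -0.051332)
  [+0]  conj(Y_{7,0})(Ω₁) = (-0.159919, -0.000000) ; Y_{7,0}(Ω₂) = (0.283047, 0.000000) ; Δ = (-0.045265, -0.000000)
  [+1]  conj(Y_{7,1})(Ω₁) = (-0.254955, 0.285300) ; Y_{7,1}(Ω₂) = (0.052583, -0.142496) ; Δ = (0.027248, 0.051332)
  [+2]  conj(Y_{7,2})(Ω₁) = (-0.003843, -0.034099) ; Y_{7,2}(Ω₂) = (0.214570, 0.183320) ; Δ = (0.005427, -0.008021)
  [+3]  conj(Y_{7,3})(Ω₁) = (-0.343840, -0.243953) ; Y_{7,3}(Ω₂) = (0.158041, -0.088456) ; Δ = (-0.075920, -0.008140)
  [+4]  conj(Y_{7,4})(Ω₁) = (-0.423238, 0.096618) ; Y_{7,4}(Ω₂) = (0.043238, 0.273576) ; Δ = (-0.044733, -0.111610)
  [+5]  conj(Y_{7,5})(Ω₁) = (-0.120142, 0.217404) ; Y_{7,5}(Ω₂) = (0.249139, 0.049663) ; Δ = (-0.040729, 0.048197)
  [+6]  conj(Y_{7,6})(Ω₁) = (0.029880, 0.085378) ; Y_{7,6}(Ω₂) = (-0.132461, 0.215918) ; Δ = (-0.022393, -0.004858)
  [+7]  conj(Y_{7,7})(Ω₁) = (0.018095, 0.007494) ; Y_{7,7}(Ω₂) = (0.287412, 0.365011) ; Δ = (0.002465, 0.008759)
Σ over m = (-0.342532, -0.000000); ×(4π/15) → (-0.286959, -0.000000). Real part: -0.286959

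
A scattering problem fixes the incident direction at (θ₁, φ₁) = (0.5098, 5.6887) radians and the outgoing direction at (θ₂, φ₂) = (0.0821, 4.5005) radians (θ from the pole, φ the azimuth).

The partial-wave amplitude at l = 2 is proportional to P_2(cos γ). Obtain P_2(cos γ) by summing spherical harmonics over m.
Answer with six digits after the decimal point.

Expand P_2 via completeness: Σ_{m} conj(Y_{2,m}) at Ω₁ times Y_{2,m} at Ω₂ —
  m=-2: Y*=(0.034277, -0.085365)  Y=(-0.002368, -0.001068)  product (-0.000172, 0.000166)
  m=-1: Y*=(0.272611, -0.184304)  Y=(-0.013279, 0.061729)  product (0.007757, 0.019276)
  m=+0: Y*=(0.405455, -0.000000)  Y=(0.624420, 0.000000)  product (0.253174, 0.000000)
  m=+1: Y*=(-0.272611, -0.184304)  Y=(0.013279, 0.061729)  product (0.007757, -0.019276)
  m=+2: Y*=(0.034277, 0.085365)  Y=(-0.002368, 0.001068)  product (-0.000172, -0.000166)
Total Σ_m = (0.268343, -0.000000). Multiply by 2.513274: (0.674420, -0.000000). P_2(cos γ) = 0.674420

0.674420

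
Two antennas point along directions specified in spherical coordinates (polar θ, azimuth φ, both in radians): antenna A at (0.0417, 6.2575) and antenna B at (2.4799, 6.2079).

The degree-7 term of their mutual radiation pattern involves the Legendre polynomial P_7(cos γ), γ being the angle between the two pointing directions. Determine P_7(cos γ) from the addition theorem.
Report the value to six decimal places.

0.086580

Addition theorem: P_7(cos γ) = (4π/15) Σ_m Y*_{lm}(Ω₁) Y_{lm}(Ω₂), m = −7…7:
  term(m=-7) = (0.000000, 0.000000)   from Y*(Ω₁)=(0.000000, -0.000000), Y(Ω₂)=(0.014292, 0.008317)
  term(m=-6) = (-0.000000, -0.000000)   from Y*(Ω₁)=(0.000000, -0.000000), Y(Ω₂)=(-0.071474, -0.034677)
  term(m=-5) = (0.000000, 0.000000)   from Y*(Ω₁)=(0.000001, -0.000000), Y(Ω₂)=(0.211962, 0.083783)
  term(m=-4) = (-0.000009, -0.000002)   from Y*(Ω₁)=(0.000022, -0.000002), Y(Ω₂)=(-0.401322, -0.124646)
  term(m=-3) = (0.000281, 0.000042)   from Y*(Ω₁)=(0.000636, -0.000049), Y(Ω₂)=(0.433301, 0.099562)
  term(m=-2) = (-0.001163, -0.000116)   from Y*(Ω₁)=(0.012940, -0.000665), Y(Ω₂)=(-0.089151, -0.013526)
  term(m=-1) = (-0.061364, -0.003046)   from Y*(Ω₁)=(0.168369, -0.004326), Y(Ω₂)=(-0.363754, -0.027437)
  term(m=+0) = (0.227857, 0.000000)   from Y*(Ω₁)=(1.066110, -0.000000), Y(Ω₂)=(0.213727, 0.000000)
  term(m=+1) = (-0.061364, 0.003046)   from Y*(Ω₁)=(-0.168369, -0.004326), Y(Ω₂)=(0.363754, -0.027437)
  term(m=+2) = (-0.001163, 0.000116)   from Y*(Ω₁)=(0.012940, 0.000665), Y(Ω₂)=(-0.089151, 0.013526)
  term(m=+3) = (0.000281, -0.000042)   from Y*(Ω₁)=(-0.000636, -0.000049), Y(Ω₂)=(-0.433301, 0.099562)
  term(m=+4) = (-0.000009, 0.000002)   from Y*(Ω₁)=(0.000022, 0.000002), Y(Ω₂)=(-0.401322, 0.124646)
  term(m=+5) = (0.000000, -0.000000)   from Y*(Ω₁)=(-0.000001, -0.000000), Y(Ω₂)=(-0.211962, 0.083783)
  term(m=+6) = (-0.000000, 0.000000)   from Y*(Ω₁)=(0.000000, 0.000000), Y(Ω₂)=(-0.071474, 0.034677)
  term(m=+7) = (0.000000, -0.000000)   from Y*(Ω₁)=(-0.000000, -0.000000), Y(Ω₂)=(-0.014292, 0.008317)
Accumulated sum (0.103347, 0.000000); after 4π/(2l+1) scaling, (0.086580, 0.000000) ⇒ P_7 = 0.086580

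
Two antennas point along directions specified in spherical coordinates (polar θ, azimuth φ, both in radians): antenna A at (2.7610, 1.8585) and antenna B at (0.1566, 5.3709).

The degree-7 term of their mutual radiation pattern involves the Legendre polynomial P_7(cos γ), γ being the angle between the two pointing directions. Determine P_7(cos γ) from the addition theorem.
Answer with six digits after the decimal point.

-0.336124

Summing Y*_{l m}(θ₁,φ₁)·Y_{l m}(θ₂,φ₂) over m ∈ [−7, 7]; prefactor 4π/(2·7+1) = 0.837758:
  m=-7: (0.000441, 0.000209) × (0.000001, 0.000000) = (0.000000, 0.000000)  (running Σ = (0.000000, 0.000000))
  m=-6: (-0.000707, 0.004509) × (0.000018, -0.000019) = (0.000000, 0.000000)  (running Σ = (0.000000, 0.000000))
  m=-5: (-0.026258, 0.003494) × (-0.000059, -0.000391) = (0.000003, 0.000010)  (running Σ = (0.000003, 0.000010))
  m=-4: (-0.043410, -0.097212) × (-0.003630, -0.002019) = (-0.000039, 0.000440)  (running Σ = (-0.000036, 0.000451))
  m=-3: (0.225652, -0.193048) × (-0.028831, 0.012351) = (-0.004121, 0.008353)  (running Σ = (-0.004157, 0.008803))
  m=-2: (0.444588, 0.288371) × (-0.041340, 0.159388) = (-0.064342, 0.058941)  (running Σ = (-0.068499, 0.067744))
  m=-1: (-0.123488, 0.417311) × (0.328910, 0.425101) = (-0.218016, 0.084763)  (running Σ = (-0.286515, 0.152507))
  m=0: (0.229665, -0.000000) × (0.748096, 0.000000) = (0.171812, 0.000000)  (running Σ = (-0.114704, 0.152507))
  m=1: (0.123488, 0.417311) × (-0.328910, 0.425101) = (-0.218016, -0.084763)  (running Σ = (-0.332720, 0.067744))
  m=2: (0.444588, -0.288371) × (-0.041340, -0.159388) = (-0.064342, -0.058941)  (running Σ = (-0.397062, 0.008803))
  m=3: (-0.225652, -0.193048) × (0.028831, 0.012351) = (-0.004121, -0.008353)  (running Σ = (-0.401183, 0.000451))
  m=4: (-0.043410, 0.097212) × (-0.003630, 0.002019) = (-0.000039, -0.000440)  (running Σ = (-0.401222, 0.000010))
  m=5: (0.026258, 0.003494) × (0.000059, -0.000391) = (0.000003, -0.000010)  (running Σ = (-0.401219, 0.000000))
  m=6: (-0.000707, -0.004509) × (0.000018, 0.000019) = (0.000000, -0.000000)  (running Σ = (-0.401219, 0.000000))
  m=7: (-0.000441, 0.000209) × (-0.000001, 0.000000) = (0.000000, -0.000000)  (running Σ = (-0.401219, -0.000000))
Total Σ_m = (-0.401219, -0.000000). Multiply by 0.837758: (-0.336124, -0.000000). P_7(cos γ) = -0.336124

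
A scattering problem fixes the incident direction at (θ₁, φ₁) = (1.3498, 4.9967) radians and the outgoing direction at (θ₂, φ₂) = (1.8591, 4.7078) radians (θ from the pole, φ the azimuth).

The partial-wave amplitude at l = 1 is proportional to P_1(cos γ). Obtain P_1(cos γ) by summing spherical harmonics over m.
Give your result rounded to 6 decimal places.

Addition theorem: P_1(cos γ) = (4π/3) Σ_m Y*_{lm}(Ω₁) Y_{lm}(Ω₂), m = −1…1:
  m=-1: Y*=+0.094553-0.323559i  Y=-0.001520+0.331231i  product +0.107029+0.031811i
  m=+0: Y*=+0.107103-0.000000i  Y=-0.138923+0.000000i  product -0.014879+0.000000i
  m=+1: Y*=-0.094553-0.323559i  Y=+0.001520+0.331231i  product +0.107029-0.031811i
Total Σ_m = +0.199179+0.000000i. Multiply by 4.188790: +0.834321+0.000000i. P_1(cos γ) = 0.834321

0.834321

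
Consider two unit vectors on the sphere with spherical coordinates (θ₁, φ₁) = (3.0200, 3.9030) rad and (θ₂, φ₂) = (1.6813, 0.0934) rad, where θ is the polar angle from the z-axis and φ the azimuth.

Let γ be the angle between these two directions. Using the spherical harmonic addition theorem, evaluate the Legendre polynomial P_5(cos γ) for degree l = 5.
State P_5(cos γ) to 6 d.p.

0.027765

Addition theorem: P_5(cos γ) = (4π/11) Σ_m Y*_{lm}(Ω₁) Y_{lm}(Ω₂), m = −5…5:
  [-5]  conj(Y_{5,-5})(Ω₁) = +0.000010+0.000008i ; Y_{5,-5}(Ω₂) = +0.401949-0.202662i ; Δ = +0.000005+0.000001i
  [-4]  conj(Y_{5,-4})(Ω₁) = +0.000314-0.000030i ; Y_{5,-4}(Ω₂) = -0.147050+0.057645i ; Δ = -0.000044+0.000023i
  [-3]  conj(Y_{5,-3})(Ω₁) = +0.003178-0.003672i ; Y_{5,-3}(Ω₂) = -0.290680+0.083649i ; Δ = -0.000617+0.001333i
  [-2]  conj(Y_{5,-2})(Ω₁) = -0.002322-0.048351i ; Y_{5,-2}(Ω₂) = +0.174794-0.033037i ; Δ = -0.002003-0.008375i
  [-1]  conj(Y_{5,-1})(Ω₁) = -0.213510-0.203503i ; Y_{5,-1}(Ω₂) = +0.263963-0.024726i ; Δ = -0.061390-0.048438i
  [+0]  conj(Y_{5,0})(Ω₁) = -0.834637-0.000000i ; Y_{5,0}(Ω₂) = -0.182598+0.000000i ; Δ = +0.152403+0.000000i
  [+1]  conj(Y_{5,1})(Ω₁) = +0.213510-0.203503i ; Y_{5,1}(Ω₂) = -0.263963-0.024726i ; Δ = -0.061390+0.048438i
  [+2]  conj(Y_{5,2})(Ω₁) = -0.002322+0.048351i ; Y_{5,2}(Ω₂) = +0.174794+0.033037i ; Δ = -0.002003+0.008375i
  [+3]  conj(Y_{5,3})(Ω₁) = -0.003178-0.003672i ; Y_{5,3}(Ω₂) = +0.290680+0.083649i ; Δ = -0.000617-0.001333i
  [+4]  conj(Y_{5,4})(Ω₁) = +0.000314+0.000030i ; Y_{5,4}(Ω₂) = -0.147050-0.057645i ; Δ = -0.000044-0.000023i
  [+5]  conj(Y_{5,5})(Ω₁) = -0.000010+0.000008i ; Y_{5,5}(Ω₂) = -0.401949-0.202662i ; Δ = +0.000005-0.000001i
Accumulated sum +0.024304-0.000000i; after 4π/(2l+1) scaling, +0.027765-0.000000i ⇒ P_5 = 0.027765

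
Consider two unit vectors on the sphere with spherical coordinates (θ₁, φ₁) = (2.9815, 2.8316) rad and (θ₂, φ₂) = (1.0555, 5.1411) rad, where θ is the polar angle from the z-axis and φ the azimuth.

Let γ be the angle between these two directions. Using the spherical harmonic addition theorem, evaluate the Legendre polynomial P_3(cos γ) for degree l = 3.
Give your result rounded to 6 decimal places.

0.382334

Addition theorem: P_3(cos γ) = (4π/7) Σ_m Y*_{lm}(Ω₁) Y_{lm}(Ω₂), m = −3…3:
  m=-3: Y*=(-0.001010, 0.001355)  Y=(-0.263820, -0.077196)  product (0.000371, -0.000279)
  m=-2: Y*=(-0.020866, 0.014896)  Y=(-0.249534, 0.288341)  product (0.000912, -0.009734)
  m=-1: Y*=(-0.190016, 0.060866)  Y=(0.025043, 0.054791)  product (-0.008093, -0.008887)
  m=+0: Y*=(-0.690000, -0.000000)  Y=(-0.328402, 0.000000)  product (0.226597, 0.000000)
  m=+1: Y*=(0.190016, 0.060866)  Y=(-0.025043, 0.054791)  product (-0.008093, 0.008887)
  m=+2: Y*=(-0.020866, -0.014896)  Y=(-0.249534, -0.288341)  product (0.000912, 0.009734)
  m=+3: Y*=(0.001010, 0.001355)  Y=(0.263820, -0.077196)  product (0.000371, 0.000279)
Total Σ_m = (0.212976, -0.000000). Multiply by 1.795196: (0.382334, -0.000000). P_3(cos γ) = 0.382334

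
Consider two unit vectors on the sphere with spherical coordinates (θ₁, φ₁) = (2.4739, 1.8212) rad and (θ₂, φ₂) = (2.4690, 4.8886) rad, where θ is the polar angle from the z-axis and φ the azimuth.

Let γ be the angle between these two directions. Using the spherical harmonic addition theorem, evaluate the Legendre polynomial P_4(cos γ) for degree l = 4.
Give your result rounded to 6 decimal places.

Expand P_4 via completeness: Σ_{m} conj(Y_{4,m}) at Ω₁ times Y_{4,m} at Ω₂ —
  m=-4: Y*=+0.035055+0.054789i  Y=+0.050785-0.043198i  product +0.004147+0.001268i
  m=-3: Y*=-0.159243+0.170521i  Y=+0.119411+0.204443i  product -0.053877-0.012194i
  m=-2: Y*=-0.373088-0.204210i  Y=-0.400076+0.147138i  product +0.179310+0.026804i
  m=-1: Y*=+0.075029-0.293343i  Y=-0.051851-0.291204i  product -0.089313-0.006639i
  m=+0: Y*=-0.231763-0.000000i  Y=-0.238321+0.000000i  product +0.055234+0.000000i
  m=+1: Y*=-0.075029-0.293343i  Y=+0.051851-0.291204i  product -0.089313+0.006639i
  m=+2: Y*=-0.373088+0.204210i  Y=-0.400076-0.147138i  product +0.179310-0.026804i
  m=+3: Y*=+0.159243+0.170521i  Y=-0.119411+0.204443i  product -0.053877+0.012194i
  m=+4: Y*=+0.035055-0.054789i  Y=+0.050785+0.043198i  product +0.004147-0.001268i
Accumulated sum +0.135769+0.000000i; after 4π/(2l+1) scaling, +0.189569+0.000000i ⇒ P_4 = 0.189569

0.189569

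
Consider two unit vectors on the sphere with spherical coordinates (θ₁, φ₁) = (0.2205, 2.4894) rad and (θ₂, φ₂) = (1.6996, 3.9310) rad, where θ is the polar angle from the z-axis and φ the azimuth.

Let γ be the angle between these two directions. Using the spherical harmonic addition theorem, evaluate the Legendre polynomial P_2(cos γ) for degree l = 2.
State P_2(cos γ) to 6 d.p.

-0.485772

Expand P_2 via completeness: Σ_{m} conj(Y_{2,m}) at Ω₁ times Y_{2,m} at Ω₂ —
  m=-2: (0.004865, -0.017826) × (-0.003046, -0.379889) = (-0.006787, -0.001794)  (running Σ = (-0.006787, -0.001794))
  m=-1: (-0.131038, 0.100070) × (0.069307, -0.069865) = (-0.002090, 0.016091)  (running Σ = (-0.008877, 0.014297))
  m=0: (0.585521, -0.000000) × (-0.299781, 0.000000) = (-0.175528, 0.000000)  (running Σ = (-0.184405, 0.014297))
  m=1: (0.131038, 0.100070) × (-0.069307, -0.069865) = (-0.002090, -0.016091)  (running Σ = (-0.186496, -0.001794))
  m=2: (0.004865, 0.017826) × (-0.003046, 0.379889) = (-0.006787, 0.001794)  (running Σ = (-0.193283, 0.000000))
Σ over m = (-0.193283, 0.000000); ×(4π/5) → (-0.485772, 0.000000). Real part: -0.485772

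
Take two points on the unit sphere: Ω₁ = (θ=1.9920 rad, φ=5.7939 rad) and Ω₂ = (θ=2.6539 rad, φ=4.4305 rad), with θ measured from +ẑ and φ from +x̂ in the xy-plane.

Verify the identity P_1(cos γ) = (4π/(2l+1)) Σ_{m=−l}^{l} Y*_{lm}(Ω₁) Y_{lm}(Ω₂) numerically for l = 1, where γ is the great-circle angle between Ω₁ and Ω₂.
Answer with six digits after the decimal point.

Term-by-term m-sum for l=1 (normalisation 4π/3 = 4.188790):
  term(m=-1) = (0.010511, 0.049951)   from Y*(Ω₁)=(0.278303, -0.148188), Y(Ω₂)=(-0.045034, 0.155505)
  term(m=+0) = (0.086228, 0.000000)   from Y*(Ω₁)=(-0.199770, -0.000000), Y(Ω₂)=(-0.431639, 0.000000)
  term(m=+1) = (0.010511, -0.049951)   from Y*(Ω₁)=(-0.278303, -0.148188), Y(Ω₂)=(0.045034, 0.155505)
Accumulated sum (0.107250, 0.000000); after 4π/(2l+1) scaling, (0.449248, 0.000000) ⇒ P_1 = 0.449248

0.449248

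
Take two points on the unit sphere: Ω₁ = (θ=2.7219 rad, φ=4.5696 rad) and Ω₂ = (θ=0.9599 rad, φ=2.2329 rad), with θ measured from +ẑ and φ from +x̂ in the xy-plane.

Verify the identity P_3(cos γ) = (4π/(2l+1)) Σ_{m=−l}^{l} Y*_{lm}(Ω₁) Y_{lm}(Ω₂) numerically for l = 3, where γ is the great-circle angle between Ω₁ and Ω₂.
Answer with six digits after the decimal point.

0.056038

Summing Y*_{l m}(θ₁,φ₁)·Y_{l m}(θ₂,φ₂) over m ∈ [−3, 3]; prefactor 4π/(2·3+1) = 1.795196:
  m=-3: 0.01173 + 0.02568j × 0.20980 - 0.09257j = 0.00484 + 0.00430j  (running Σ = 0.00484 + 0.00430j)
  m=-2: 0.14869 - 0.04366j × -0.09601 + 0.38144j = 0.00238 + 0.06091j  (running Σ = 0.00721 + 0.06521j)
  m=-1: -0.05940 - 0.41318j × -0.10499 - 0.13469j = -0.04941 + 0.05138j  (running Σ = -0.04220 + 0.11659j)
  m=0: -0.39866 + 0.00000j × -0.29002 + 0.00000j = 0.11562 + 0.00000j  (running Σ = 0.07342 + 0.11659j)
  m=1: 0.05940 - 0.41318j × 0.10499 - 0.13469j = -0.04941 - 0.05138j  (running Σ = 0.02400 + 0.06521j)
  m=2: 0.14869 + 0.04366j × -0.09601 - 0.38144j = 0.00238 - 0.06091j  (running Σ = 0.02638 + 0.00430j)
  m=3: -0.01173 + 0.02568j × -0.20980 - 0.09257j = 0.00484 - 0.00430j  (running Σ = 0.03122 - 0.00000j)
Accumulated sum 0.03122 - 0.00000j; after 4π/(2l+1) scaling, 0.05604 - 0.00000j ⇒ P_3 = 0.056038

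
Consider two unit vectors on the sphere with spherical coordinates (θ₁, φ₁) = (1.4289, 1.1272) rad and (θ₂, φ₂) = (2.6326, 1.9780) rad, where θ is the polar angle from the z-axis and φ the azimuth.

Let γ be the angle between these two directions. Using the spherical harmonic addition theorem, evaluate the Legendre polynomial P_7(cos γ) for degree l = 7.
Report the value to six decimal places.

Term-by-term m-sum for l=7 (normalisation 4π/15 = 0.837758):
  term(m=-7) = 0.00144 + 0.00049j   from Y*(Ω₁)=-0.01696 + 0.46559j, Y(Ω₂)=0.00094 - 0.00313j
  term(m=-6) = -0.00208 - 0.00503j   from Y*(Ω₁)=0.22089 + 0.11500j, Y(Ω₂)=-0.01675 - 0.01407j
  term(m=-5) = 0.01027 - 0.02080j   from Y*(Ω₁)=-0.20595 + 0.15565j, Y(Ω₂)=-0.08031 + 0.04031j
  term(m=-4) = -0.06590 + 0.01764j   from Y*(Ω₁)=0.05522 + 0.26746j, Y(Ω₂)=0.01448 + 0.24938j
  term(m=-3) = -0.07109 - 0.04752j   from Y*(Ω₁)=-0.18111 - 0.04432j, Y(Ω₂)=0.43091 + 0.15690j
  term(m=-2) = 0.01684 + 0.12797j   from Y*(Ω₁)=-0.17609 + 0.21615j, Y(Ω₂)=0.31774 - 0.33673j
  term(m=-1) = -0.00107 + 0.00123j   from Y*(Ω₁)=-0.06770 - 0.14247j, Y(Ω₂)=-0.00409 - 0.00949j
  term(m=+0) = -0.12582 + 0.00000j   from Y*(Ω₁)=-0.27979 + 0.00000j, Y(Ω₂)=0.44969 + 0.00000j
  term(m=+1) = -0.00107 - 0.00123j   from Y*(Ω₁)=0.06770 - 0.14247j, Y(Ω₂)=0.00409 - 0.00949j
  term(m=+2) = 0.01684 - 0.12797j   from Y*(Ω₁)=-0.17609 - 0.21615j, Y(Ω₂)=0.31774 + 0.33673j
  term(m=+3) = -0.07109 + 0.04752j   from Y*(Ω₁)=0.18111 - 0.04432j, Y(Ω₂)=-0.43091 + 0.15690j
  term(m=+4) = -0.06590 - 0.01764j   from Y*(Ω₁)=0.05522 - 0.26746j, Y(Ω₂)=0.01448 - 0.24938j
  term(m=+5) = 0.01027 + 0.02080j   from Y*(Ω₁)=0.20595 + 0.15565j, Y(Ω₂)=0.08031 + 0.04031j
  term(m=+6) = -0.00208 + 0.00503j   from Y*(Ω₁)=0.22089 - 0.11500j, Y(Ω₂)=-0.01675 + 0.01407j
  term(m=+7) = 0.00144 - 0.00049j   from Y*(Ω₁)=0.01696 + 0.46559j, Y(Ω₂)=-0.00094 - 0.00313j
Σ over m = -0.34903 + 0.00000j; ×(4π/15) → -0.29241 + 0.00000j. Real part: -0.292406

-0.292406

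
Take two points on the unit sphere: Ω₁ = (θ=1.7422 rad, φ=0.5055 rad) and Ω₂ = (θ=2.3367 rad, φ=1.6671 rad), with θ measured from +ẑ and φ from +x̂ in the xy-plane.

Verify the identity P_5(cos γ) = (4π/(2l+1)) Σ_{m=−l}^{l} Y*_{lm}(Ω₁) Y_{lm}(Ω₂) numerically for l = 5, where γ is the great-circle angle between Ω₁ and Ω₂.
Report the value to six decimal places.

Summing Y*_{l m}(θ₁,φ₁)·Y_{l m}(θ₂,φ₂) over m ∈ [−5, 5]; prefactor 4π/(2·5+1) = 1.142397:
  [-5]  conj(Y_{5,-5})(Ω₁) = -0.352343+0.248412i ; Y_{5,-5}(Ω₂) = -0.041810-0.080013i ; Δ = +0.034608+0.017806i
  [-4]  conj(Y_{5,-4})(Ω₁) = +0.102902-0.212370i ; Y_{5,-4}(Ω₂) = -0.254445+0.103170i ; Δ = -0.004273+0.064653i
  [-3]  conj(Y_{5,-3})(Ω₁) = -0.013258-0.243942i ; Y_{5,-3}(Ω₂) = +0.122692+0.412787i ; Δ = +0.099069-0.035402i
  [-2]  conj(Y_{5,-2})(Ω₁) = +0.136027+0.217064i ; Y_{5,-2}(Ω₂) = +0.264481-0.051580i ; Δ = +0.047173+0.050393i
  [-1]  conj(Y_{5,-1})(Ω₁) = +0.168564+0.093294i ; Y_{5,-1}(Ω₂) = +0.019499+0.201846i ; Δ = -0.015544+0.035843i
  [+0]  conj(Y_{5,0})(Ω₁) = -0.259656-0.000000i ; Y_{5,0}(Ω₂) = +0.331542+0.000000i ; Δ = -0.086087-0.000000i
  [+1]  conj(Y_{5,1})(Ω₁) = -0.168564+0.093294i ; Y_{5,1}(Ω₂) = -0.019499+0.201846i ; Δ = -0.015544-0.035843i
  [+2]  conj(Y_{5,2})(Ω₁) = +0.136027-0.217064i ; Y_{5,2}(Ω₂) = +0.264481+0.051580i ; Δ = +0.047173-0.050393i
  [+3]  conj(Y_{5,3})(Ω₁) = +0.013258-0.243942i ; Y_{5,3}(Ω₂) = -0.122692+0.412787i ; Δ = +0.099069+0.035402i
  [+4]  conj(Y_{5,4})(Ω₁) = +0.102902+0.212370i ; Y_{5,4}(Ω₂) = -0.254445-0.103170i ; Δ = -0.004273-0.064653i
  [+5]  conj(Y_{5,5})(Ω₁) = +0.352343+0.248412i ; Y_{5,5}(Ω₂) = +0.041810-0.080013i ; Δ = +0.034608-0.017806i
Accumulated sum +0.235979+0.000000i; after 4π/(2l+1) scaling, +0.269582+0.000000i ⇒ P_5 = 0.269582

0.269582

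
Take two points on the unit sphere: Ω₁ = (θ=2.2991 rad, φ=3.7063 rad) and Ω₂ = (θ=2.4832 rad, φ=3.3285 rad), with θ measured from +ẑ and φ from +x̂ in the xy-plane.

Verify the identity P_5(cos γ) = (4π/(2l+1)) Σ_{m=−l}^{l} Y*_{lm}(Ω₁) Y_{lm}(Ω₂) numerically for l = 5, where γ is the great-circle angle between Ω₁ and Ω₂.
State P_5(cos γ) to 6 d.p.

0.382004

Expand P_5 via completeness: Σ_{m} conj(Y_{5,m}) at Ω₁ times Y_{5,m} at Ω₂ —
  term(m=-5) = -0.00134 + 0.00406j   from Y*(Ω₁)=0.10206 - 0.03360j, Y(Ω₂)=-0.02365 + 0.03201j
  term(m=-4) = 0.00294 + 0.04922j   from Y*(Ω₁)=0.19245 - 0.23411j, Y(Ω₂)=-0.11930 + 0.11062j
  term(m=-3) = 0.06677 + 0.14278j   from Y*(Ω₁)=0.05284 - 0.42630j, Y(Ω₂)=-0.31075 + 0.19513j
  term(m=-2) = 0.06623 + 0.06239j   from Y*(Ω₁)=-0.08833 - 0.18695j, Y(Ω₂)=-0.40968 + 0.16070j
  term(m=-1) = -0.02169 - 0.00861j   from Y*(Ω₁)=0.21820 + 0.13823j, Y(Ω₂)=-0.08877 + 0.01679j
  term(m=+0) = 0.10858 + 0.00000j   from Y*(Ω₁)=0.28387 + 0.00000j, Y(Ω₂)=0.38250 + 0.00000j
  term(m=+1) = -0.02169 + 0.00861j   from Y*(Ω₁)=-0.21820 + 0.13823j, Y(Ω₂)=0.08877 + 0.01679j
  term(m=+2) = 0.06623 - 0.06239j   from Y*(Ω₁)=-0.08833 + 0.18695j, Y(Ω₂)=-0.40968 - 0.16070j
  term(m=+3) = 0.06677 - 0.14278j   from Y*(Ω₁)=-0.05284 - 0.42630j, Y(Ω₂)=0.31075 + 0.19513j
  term(m=+4) = 0.00294 - 0.04922j   from Y*(Ω₁)=0.19245 + 0.23411j, Y(Ω₂)=-0.11930 - 0.11062j
  term(m=+5) = -0.00134 - 0.00406j   from Y*(Ω₁)=-0.10206 - 0.03360j, Y(Ω₂)=0.02365 + 0.03201j
Accumulated sum 0.33439 + 0.00000j; after 4π/(2l+1) scaling, 0.38200 + 0.00000j ⇒ P_5 = 0.382004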